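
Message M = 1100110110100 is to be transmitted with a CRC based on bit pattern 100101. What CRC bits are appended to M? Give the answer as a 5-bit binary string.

Append 5 zeros: 110011011010000000. Divide by 100101 (XOR where the leading bit is 1):
  pos 0: 110011 XOR 100101 = 010110
  pos 1: 101100 XOR 100101 = 001001
  pos 3: 100111 XOR 100101 = 000010
  pos 7: 100100 XOR 100101 = 000001
  pos 12: 100000 XOR 100101 = 000101
Remainder (last 5 bits) = 00101. This is the CRC / FCS.

00101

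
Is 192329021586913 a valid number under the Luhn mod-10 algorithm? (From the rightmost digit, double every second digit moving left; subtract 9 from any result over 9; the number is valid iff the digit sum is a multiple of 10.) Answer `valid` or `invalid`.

valid

From the right, keep odd positions and double even positions (subtract 9 from any doubled value over 9):
  doubled (positions 2,4,...): 2 3 1 4 9 6 9 → sum 34
  kept (positions 1,3,...): 3 9 8 1 0 2 2 1 → sum 26
Total = 60.
60 mod 10 = 0, so the number is valid.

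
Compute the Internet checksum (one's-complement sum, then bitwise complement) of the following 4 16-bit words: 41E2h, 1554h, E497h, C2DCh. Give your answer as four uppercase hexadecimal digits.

0155

One's-complement addition (fold any carry out of bit 15 back into bit 0):
  0x41E2 + 0x1554 = 0x05736
  0x5736 + 0xE497 = 0x13BCD → wrap carry → 0x3BCE
  0x3BCE + 0xC2DC = 0x0FEAA
One's-complement sum = 0xFEAA.
Checksum = ~0xFEAA & 0xFFFF = 0x0155.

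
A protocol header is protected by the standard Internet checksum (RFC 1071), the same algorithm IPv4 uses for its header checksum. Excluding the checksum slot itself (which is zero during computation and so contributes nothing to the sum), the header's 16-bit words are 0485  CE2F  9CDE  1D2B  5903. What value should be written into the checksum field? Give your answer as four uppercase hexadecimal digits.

1A3E

One's-complement addition (fold any carry out of bit 15 back into bit 0):
  0x0485 + 0xCE2F = 0x0D2B4
  0xD2B4 + 0x9CDE = 0x16F92 → wrap carry → 0x6F93
  0x6F93 + 0x1D2B = 0x08CBE
  0x8CBE + 0x5903 = 0x0E5C1
One's-complement sum = 0xE5C1.
Checksum = ~0xE5C1 & 0xFFFF = 0x1A3E.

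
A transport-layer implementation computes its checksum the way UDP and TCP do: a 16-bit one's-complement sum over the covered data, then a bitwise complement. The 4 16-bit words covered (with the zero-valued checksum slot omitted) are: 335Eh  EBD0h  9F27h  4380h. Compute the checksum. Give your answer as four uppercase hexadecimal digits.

One's-complement addition (fold any carry out of bit 15 back into bit 0):
  0x335E + 0xEBD0 = 0x11F2E → wrap carry → 0x1F2F
  0x1F2F + 0x9F27 = 0x0BE56
  0xBE56 + 0x4380 = 0x101D6 → wrap carry → 0x01D7
One's-complement sum = 0x01D7.
Checksum = ~0x01D7 & 0xFFFF = 0xFE28.

FE28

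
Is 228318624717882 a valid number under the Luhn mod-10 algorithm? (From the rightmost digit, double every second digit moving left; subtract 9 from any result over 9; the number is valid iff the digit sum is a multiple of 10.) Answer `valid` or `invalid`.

From the right, keep odd positions and double even positions (subtract 9 from any doubled value over 9):
  doubled (positions 2,4,...): 7 5 5 4 7 6 4 → sum 38
  kept (positions 1,3,...): 2 8 1 4 6 1 8 2 → sum 32
Total = 70.
70 mod 10 = 0, so the number is valid.

valid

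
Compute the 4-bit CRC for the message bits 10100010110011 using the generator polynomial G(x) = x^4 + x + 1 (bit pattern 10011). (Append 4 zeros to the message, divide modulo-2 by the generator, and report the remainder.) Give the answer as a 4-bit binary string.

0001

Append 4 zeros: 101000101100110000. Divide by 10011 (XOR where the leading bit is 1):
  pos 0: 10100 XOR 10011 = 00111
  pos 2: 11101 XOR 10011 = 01110
  pos 3: 11100 XOR 10011 = 01111
  pos 4: 11111 XOR 10011 = 01100
  pos 5: 11001 XOR 10011 = 01010
  pos 6: 10100 XOR 10011 = 00111
  pos 8: 11101 XOR 10011 = 01110
  pos 9: 11101 XOR 10011 = 01110
  pos 10: 11100 XOR 10011 = 01111
  pos 11: 11110 XOR 10011 = 01101
  pos 12: 11010 XOR 10011 = 01001
  pos 13: 10010 XOR 10011 = 00001
Remainder (last 4 bits) = 0001. This is the CRC / FCS.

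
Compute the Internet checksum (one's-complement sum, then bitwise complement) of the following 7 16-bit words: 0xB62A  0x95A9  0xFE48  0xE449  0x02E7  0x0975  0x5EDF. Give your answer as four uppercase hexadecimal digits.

665D

One's-complement addition (fold any carry out of bit 15 back into bit 0):
  0xB62A + 0x95A9 = 0x14BD3 → wrap carry → 0x4BD4
  0x4BD4 + 0xFE48 = 0x14A1C → wrap carry → 0x4A1D
  0x4A1D + 0xE449 = 0x12E66 → wrap carry → 0x2E67
  0x2E67 + 0x02E7 = 0x0314E
  0x314E + 0x0975 = 0x03AC3
  0x3AC3 + 0x5EDF = 0x099A2
One's-complement sum = 0x99A2.
Checksum = ~0x99A2 & 0xFFFF = 0x665D.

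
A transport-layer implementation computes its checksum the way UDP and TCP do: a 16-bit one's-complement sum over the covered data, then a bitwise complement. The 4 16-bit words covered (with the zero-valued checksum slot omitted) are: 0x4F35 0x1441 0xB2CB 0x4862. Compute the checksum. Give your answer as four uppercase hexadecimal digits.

One's-complement addition (fold any carry out of bit 15 back into bit 0):
  0x4F35 + 0x1441 = 0x06376
  0x6376 + 0xB2CB = 0x11641 → wrap carry → 0x1642
  0x1642 + 0x4862 = 0x05EA4
One's-complement sum = 0x5EA4.
Checksum = ~0x5EA4 & 0xFFFF = 0xA15B.

A15B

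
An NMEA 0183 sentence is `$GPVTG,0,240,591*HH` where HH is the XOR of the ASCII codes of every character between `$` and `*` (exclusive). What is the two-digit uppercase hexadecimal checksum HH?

45

XOR the ASCII codes of the payload characters:
  'G' = 0x47 → acc = 0x47
  'P' = 0x50 → acc = 0x17
  'V' = 0x56 → acc = 0x41
  'T' = 0x54 → acc = 0x15
  'G' = 0x47 → acc = 0x52
  ',' = 0x2C → acc = 0x7E
  '0' = 0x30 → acc = 0x4E
  ',' = 0x2C → acc = 0x62
  '2' = 0x32 → acc = 0x50
  '4' = 0x34 → acc = 0x64
  '0' = 0x30 → acc = 0x54
  ',' = 0x2C → acc = 0x78
  '5' = 0x35 → acc = 0x4D
  '9' = 0x39 → acc = 0x74
  '1' = 0x31 → acc = 0x45
Checksum = 0x45.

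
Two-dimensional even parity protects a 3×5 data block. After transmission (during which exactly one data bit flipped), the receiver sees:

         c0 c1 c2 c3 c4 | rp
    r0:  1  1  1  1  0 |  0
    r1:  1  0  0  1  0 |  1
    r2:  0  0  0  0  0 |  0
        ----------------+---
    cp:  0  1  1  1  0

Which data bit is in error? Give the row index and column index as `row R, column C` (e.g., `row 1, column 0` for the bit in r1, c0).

row 1, column 3

Recompute each row's even parity and compare to rp:
  r0: data parity 0, sent rp 0 → ok
  r1: data parity 0, sent rp 1 → mismatch
  r2: data parity 0, sent rp 0 → ok
Recompute each column's even parity and compare to cp:
  c0: data parity 0, sent cp 0 → ok
  c1: data parity 1, sent cp 1 → ok
  c2: data parity 1, sent cp 1 → ok
  c3: data parity 0, sent cp 1 → mismatch
  c4: data parity 0, sent cp 0 → ok
Exactly one row (r1) and one column (c3) fail → the flipped bit is at their intersection.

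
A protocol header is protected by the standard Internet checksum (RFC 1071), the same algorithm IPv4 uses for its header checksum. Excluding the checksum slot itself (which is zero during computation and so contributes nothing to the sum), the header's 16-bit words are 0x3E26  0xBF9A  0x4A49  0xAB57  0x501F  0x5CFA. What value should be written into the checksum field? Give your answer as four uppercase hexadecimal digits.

5F84

One's-complement addition (fold any carry out of bit 15 back into bit 0):
  0x3E26 + 0xBF9A = 0x0FDC0
  0xFDC0 + 0x4A49 = 0x14809 → wrap carry → 0x480A
  0x480A + 0xAB57 = 0x0F361
  0xF361 + 0x501F = 0x14380 → wrap carry → 0x4381
  0x4381 + 0x5CFA = 0x0A07B
One's-complement sum = 0xA07B.
Checksum = ~0xA07B & 0xFFFF = 0x5F84.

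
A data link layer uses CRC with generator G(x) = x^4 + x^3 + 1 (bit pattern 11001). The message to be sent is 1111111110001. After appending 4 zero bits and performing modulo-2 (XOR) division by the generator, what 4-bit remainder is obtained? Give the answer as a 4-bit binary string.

1111

Append 4 zeros: 11111111100010000. Divide by 11001 (XOR where the leading bit is 1):
  pos 0: 11111 XOR 11001 = 00110
  pos 2: 11011 XOR 11001 = 00010
  pos 5: 10110 XOR 11001 = 01111
  pos 6: 11110 XOR 11001 = 00111
  pos 8: 11101 XOR 11001 = 00100
  pos 10: 10000 XOR 11001 = 01001
  pos 11: 10010 XOR 11001 = 01011
  pos 12: 10110 XOR 11001 = 01111
Remainder (last 4 bits) = 1111. This is the CRC / FCS.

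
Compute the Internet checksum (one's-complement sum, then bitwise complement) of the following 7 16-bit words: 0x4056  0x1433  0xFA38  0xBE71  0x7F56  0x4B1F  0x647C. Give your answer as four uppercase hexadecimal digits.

C3D9

One's-complement addition (fold any carry out of bit 15 back into bit 0):
  0x4056 + 0x1433 = 0x05489
  0x5489 + 0xFA38 = 0x14EC1 → wrap carry → 0x4EC2
  0x4EC2 + 0xBE71 = 0x10D33 → wrap carry → 0x0D34
  0x0D34 + 0x7F56 = 0x08C8A
  0x8C8A + 0x4B1F = 0x0D7A9
  0xD7A9 + 0x647C = 0x13C25 → wrap carry → 0x3C26
One's-complement sum = 0x3C26.
Checksum = ~0x3C26 & 0xFFFF = 0xC3D9.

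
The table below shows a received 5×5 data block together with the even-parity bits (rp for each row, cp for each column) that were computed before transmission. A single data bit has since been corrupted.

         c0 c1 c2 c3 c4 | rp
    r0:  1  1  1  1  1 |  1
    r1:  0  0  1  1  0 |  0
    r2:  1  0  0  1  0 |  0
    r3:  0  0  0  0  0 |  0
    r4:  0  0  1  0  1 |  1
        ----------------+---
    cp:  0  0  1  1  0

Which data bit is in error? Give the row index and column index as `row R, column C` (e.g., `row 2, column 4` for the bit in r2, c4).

row 4, column 1

Recompute each row's even parity and compare to rp:
  r0: data parity 1, sent rp 1 → ok
  r1: data parity 0, sent rp 0 → ok
  r2: data parity 0, sent rp 0 → ok
  r3: data parity 0, sent rp 0 → ok
  r4: data parity 0, sent rp 1 → mismatch
Recompute each column's even parity and compare to cp:
  c0: data parity 0, sent cp 0 → ok
  c1: data parity 1, sent cp 0 → mismatch
  c2: data parity 1, sent cp 1 → ok
  c3: data parity 1, sent cp 1 → ok
  c4: data parity 0, sent cp 0 → ok
Exactly one row (r4) and one column (c1) fail → the flipped bit is at their intersection.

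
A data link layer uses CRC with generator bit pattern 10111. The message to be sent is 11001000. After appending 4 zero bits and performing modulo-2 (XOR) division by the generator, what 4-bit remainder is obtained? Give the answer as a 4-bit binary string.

1110

Append 4 zeros: 110010000000. Divide by 10111 (XOR where the leading bit is 1):
  pos 0: 11001 XOR 10111 = 01110
  pos 1: 11100 XOR 10111 = 01011
  pos 2: 10110 XOR 10111 = 00001
  pos 6: 10000 XOR 10111 = 00111
Remainder (last 4 bits) = 1110. This is the CRC / FCS.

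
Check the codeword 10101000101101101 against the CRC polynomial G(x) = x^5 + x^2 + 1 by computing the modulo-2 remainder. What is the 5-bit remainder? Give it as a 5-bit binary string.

00111

Modulo-2 division of 10101000101101101 by 100101:
  pos 0: 101010 XOR 100101 = 001111
  pos 2: 111100 XOR 100101 = 011001
  pos 3: 110011 XOR 100101 = 010110
  pos 4: 101100 XOR 100101 = 001001
  pos 6: 100111 XOR 100101 = 000010
  pos 10: 100110 XOR 100101 = 000011
Remainder = 00111 (nonzero — an error is detected).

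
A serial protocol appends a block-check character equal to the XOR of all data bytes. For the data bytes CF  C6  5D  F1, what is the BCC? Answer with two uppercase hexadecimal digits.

A5

XOR the bytes together:
  start with 0xCF
  0xCF ⊕ 0xC6 = 0x09
  0x09 ⊕ 0x5D = 0x54
  0x54 ⊕ 0xF1 = 0xA5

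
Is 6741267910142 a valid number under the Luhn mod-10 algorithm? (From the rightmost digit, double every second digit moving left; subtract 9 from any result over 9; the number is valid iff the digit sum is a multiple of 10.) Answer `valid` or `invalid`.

From the right, keep odd positions and double even positions (subtract 9 from any doubled value over 9):
  doubled (positions 2,4,...): 8 0 9 3 2 5 → sum 27
  kept (positions 1,3,...): 2 1 1 7 2 4 6 → sum 23
Total = 50.
50 mod 10 = 0, so the number is valid.

valid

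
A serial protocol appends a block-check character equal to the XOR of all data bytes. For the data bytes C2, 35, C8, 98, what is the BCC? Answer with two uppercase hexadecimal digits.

XOR the bytes together:
  start with 0xC2
  0xC2 ⊕ 0x35 = 0xF7
  0xF7 ⊕ 0xC8 = 0x3F
  0x3F ⊕ 0x98 = 0xA7

A7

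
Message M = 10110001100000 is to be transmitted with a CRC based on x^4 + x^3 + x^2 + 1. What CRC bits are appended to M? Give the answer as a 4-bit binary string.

Append 4 zeros: 101100011000000000. Divide by 11101 (XOR where the leading bit is 1):
  pos 0: 10110 XOR 11101 = 01011
  pos 1: 10110 XOR 11101 = 01011
  pos 2: 10110 XOR 11101 = 01011
  pos 3: 10111 XOR 11101 = 01010
  pos 4: 10101 XOR 11101 = 01000
  pos 5: 10000 XOR 11101 = 01101
  pos 6: 11010 XOR 11101 = 00111
  pos 8: 11100 XOR 11101 = 00001
  pos 12: 10000 XOR 11101 = 01101
  pos 13: 11010 XOR 11101 = 00111
Remainder (last 4 bits) = 0111. This is the CRC / FCS.

0111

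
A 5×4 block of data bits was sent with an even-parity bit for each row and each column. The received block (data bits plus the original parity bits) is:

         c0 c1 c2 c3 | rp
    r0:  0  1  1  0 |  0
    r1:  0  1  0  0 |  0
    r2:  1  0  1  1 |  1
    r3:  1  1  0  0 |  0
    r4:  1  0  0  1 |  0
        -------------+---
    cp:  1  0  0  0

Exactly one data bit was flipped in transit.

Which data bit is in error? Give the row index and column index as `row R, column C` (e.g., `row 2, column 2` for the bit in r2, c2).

row 1, column 1

Recompute each row's even parity and compare to rp:
  r0: data parity 0, sent rp 0 → ok
  r1: data parity 1, sent rp 0 → mismatch
  r2: data parity 1, sent rp 1 → ok
  r3: data parity 0, sent rp 0 → ok
  r4: data parity 0, sent rp 0 → ok
Recompute each column's even parity and compare to cp:
  c0: data parity 1, sent cp 1 → ok
  c1: data parity 1, sent cp 0 → mismatch
  c2: data parity 0, sent cp 0 → ok
  c3: data parity 0, sent cp 0 → ok
Exactly one row (r1) and one column (c1) fail → the flipped bit is at their intersection.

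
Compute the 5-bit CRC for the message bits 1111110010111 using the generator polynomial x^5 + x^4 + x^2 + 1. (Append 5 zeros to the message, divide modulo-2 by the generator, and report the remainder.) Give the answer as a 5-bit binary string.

Append 5 zeros: 111111001011100000. Divide by 110101 (XOR where the leading bit is 1):
  pos 0: 111111 XOR 110101 = 001010
  pos 2: 101000 XOR 110101 = 011101
  pos 3: 111011 XOR 110101 = 001110
  pos 5: 111001 XOR 110101 = 001100
  pos 7: 110011 XOR 110101 = 000110
  pos 10: 110000 XOR 110101 = 000101
Remainder (last 5 bits) = 10100. This is the CRC / FCS.

10100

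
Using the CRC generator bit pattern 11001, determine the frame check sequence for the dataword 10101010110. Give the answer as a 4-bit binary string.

Append 4 zeros: 101010101100000. Divide by 11001 (XOR where the leading bit is 1):
  pos 0: 10101 XOR 11001 = 01100
  pos 1: 11000 XOR 11001 = 00001
  pos 5: 11011 XOR 11001 = 00010
  pos 8: 10000 XOR 11001 = 01001
  pos 9: 10010 XOR 11001 = 01011
  pos 10: 10110 XOR 11001 = 01111
Remainder (last 4 bits) = 1111. This is the CRC / FCS.

1111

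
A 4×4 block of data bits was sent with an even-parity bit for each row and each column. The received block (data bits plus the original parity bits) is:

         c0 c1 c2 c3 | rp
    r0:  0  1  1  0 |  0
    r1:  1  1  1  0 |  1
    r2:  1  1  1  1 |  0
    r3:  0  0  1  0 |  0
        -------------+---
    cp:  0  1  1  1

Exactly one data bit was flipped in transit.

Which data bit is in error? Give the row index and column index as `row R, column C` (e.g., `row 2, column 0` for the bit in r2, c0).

Recompute each row's even parity and compare to rp:
  r0: data parity 0, sent rp 0 → ok
  r1: data parity 1, sent rp 1 → ok
  r2: data parity 0, sent rp 0 → ok
  r3: data parity 1, sent rp 0 → mismatch
Recompute each column's even parity and compare to cp:
  c0: data parity 0, sent cp 0 → ok
  c1: data parity 1, sent cp 1 → ok
  c2: data parity 0, sent cp 1 → mismatch
  c3: data parity 1, sent cp 1 → ok
Exactly one row (r3) and one column (c2) fail → the flipped bit is at their intersection.

row 3, column 2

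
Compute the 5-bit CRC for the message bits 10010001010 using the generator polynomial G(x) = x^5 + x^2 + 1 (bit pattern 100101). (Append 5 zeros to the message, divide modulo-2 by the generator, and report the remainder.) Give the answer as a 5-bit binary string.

Append 5 zeros: 1001000101000000. Divide by 100101 (XOR where the leading bit is 1):
  pos 0: 100100 XOR 100101 = 000001
  pos 5: 101010 XOR 100101 = 001111
  pos 7: 111100 XOR 100101 = 011001
  pos 8: 110010 XOR 100101 = 010111
  pos 9: 101110 XOR 100101 = 001011
Remainder (last 5 bits) = 10110. This is the CRC / FCS.

10110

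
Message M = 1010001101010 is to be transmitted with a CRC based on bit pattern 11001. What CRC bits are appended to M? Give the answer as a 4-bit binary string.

Append 4 zeros: 10100011010100000. Divide by 11001 (XOR where the leading bit is 1):
  pos 0: 10100 XOR 11001 = 01101
  pos 1: 11010 XOR 11001 = 00011
  pos 4: 11110 XOR 11001 = 00111
  pos 6: 11110 XOR 11001 = 00111
  pos 8: 11110 XOR 11001 = 00111
  pos 10: 11100 XOR 11001 = 00101
  pos 12: 10100 XOR 11001 = 01101
Remainder (last 4 bits) = 1101. This is the CRC / FCS.

1101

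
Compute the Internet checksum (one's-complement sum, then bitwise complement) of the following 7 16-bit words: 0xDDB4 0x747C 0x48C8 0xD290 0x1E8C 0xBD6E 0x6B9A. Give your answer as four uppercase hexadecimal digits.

4AE0

One's-complement addition (fold any carry out of bit 15 back into bit 0):
  0xDDB4 + 0x747C = 0x15230 → wrap carry → 0x5231
  0x5231 + 0x48C8 = 0x09AF9
  0x9AF9 + 0xD290 = 0x16D89 → wrap carry → 0x6D8A
  0x6D8A + 0x1E8C = 0x08C16
  0x8C16 + 0xBD6E = 0x14984 → wrap carry → 0x4985
  0x4985 + 0x6B9A = 0x0B51F
One's-complement sum = 0xB51F.
Checksum = ~0xB51F & 0xFFFF = 0x4AE0.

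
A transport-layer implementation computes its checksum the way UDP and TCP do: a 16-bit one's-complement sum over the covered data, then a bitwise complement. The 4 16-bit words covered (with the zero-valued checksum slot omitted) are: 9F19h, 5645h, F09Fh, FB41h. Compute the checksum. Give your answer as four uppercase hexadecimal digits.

1EBF

One's-complement addition (fold any carry out of bit 15 back into bit 0):
  0x9F19 + 0x5645 = 0x0F55E
  0xF55E + 0xF09F = 0x1E5FD → wrap carry → 0xE5FE
  0xE5FE + 0xFB41 = 0x1E13F → wrap carry → 0xE140
One's-complement sum = 0xE140.
Checksum = ~0xE140 & 0xFFFF = 0x1EBF.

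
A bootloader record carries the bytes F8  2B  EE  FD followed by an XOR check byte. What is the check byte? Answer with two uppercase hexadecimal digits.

C0

XOR the bytes together:
  start with 0xF8
  0xF8 ⊕ 0x2B = 0xD3
  0xD3 ⊕ 0xEE = 0x3D
  0x3D ⊕ 0xFD = 0xC0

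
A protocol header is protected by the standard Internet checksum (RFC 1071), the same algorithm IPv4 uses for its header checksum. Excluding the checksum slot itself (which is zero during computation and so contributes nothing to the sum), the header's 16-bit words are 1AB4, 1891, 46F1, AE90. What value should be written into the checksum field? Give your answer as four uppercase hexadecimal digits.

One's-complement addition (fold any carry out of bit 15 back into bit 0):
  0x1AB4 + 0x1891 = 0x03345
  0x3345 + 0x46F1 = 0x07A36
  0x7A36 + 0xAE90 = 0x128C6 → wrap carry → 0x28C7
One's-complement sum = 0x28C7.
Checksum = ~0x28C7 & 0xFFFF = 0xD738.

D738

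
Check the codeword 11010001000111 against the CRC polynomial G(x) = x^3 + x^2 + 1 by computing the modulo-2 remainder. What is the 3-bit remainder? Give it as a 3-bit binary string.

001

Modulo-2 division of 11010001000111 by 1101:
  pos 0: 1101 XOR 1101 = 0000
  pos 7: 1000 XOR 1101 = 0101
  pos 8: 1011 XOR 1101 = 0110
  pos 9: 1101 XOR 1101 = 0000
Remainder = 001 (nonzero — an error is detected).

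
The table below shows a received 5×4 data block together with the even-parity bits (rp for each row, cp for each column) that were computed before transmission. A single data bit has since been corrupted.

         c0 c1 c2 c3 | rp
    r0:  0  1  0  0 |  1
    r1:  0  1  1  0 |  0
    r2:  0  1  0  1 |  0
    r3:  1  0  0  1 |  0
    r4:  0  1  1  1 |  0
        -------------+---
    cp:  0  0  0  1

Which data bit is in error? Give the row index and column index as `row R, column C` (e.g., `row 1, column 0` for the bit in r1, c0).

Recompute each row's even parity and compare to rp:
  r0: data parity 1, sent rp 1 → ok
  r1: data parity 0, sent rp 0 → ok
  r2: data parity 0, sent rp 0 → ok
  r3: data parity 0, sent rp 0 → ok
  r4: data parity 1, sent rp 0 → mismatch
Recompute each column's even parity and compare to cp:
  c0: data parity 1, sent cp 0 → mismatch
  c1: data parity 0, sent cp 0 → ok
  c2: data parity 0, sent cp 0 → ok
  c3: data parity 1, sent cp 1 → ok
Exactly one row (r4) and one column (c0) fail → the flipped bit is at their intersection.

row 4, column 0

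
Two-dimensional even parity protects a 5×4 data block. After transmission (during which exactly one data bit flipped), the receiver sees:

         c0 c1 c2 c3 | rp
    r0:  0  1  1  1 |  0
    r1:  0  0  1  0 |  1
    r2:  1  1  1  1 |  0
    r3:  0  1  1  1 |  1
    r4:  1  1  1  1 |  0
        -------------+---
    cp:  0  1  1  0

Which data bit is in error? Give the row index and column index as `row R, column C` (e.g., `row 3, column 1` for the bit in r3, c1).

row 0, column 1

Recompute each row's even parity and compare to rp:
  r0: data parity 1, sent rp 0 → mismatch
  r1: data parity 1, sent rp 1 → ok
  r2: data parity 0, sent rp 0 → ok
  r3: data parity 1, sent rp 1 → ok
  r4: data parity 0, sent rp 0 → ok
Recompute each column's even parity and compare to cp:
  c0: data parity 0, sent cp 0 → ok
  c1: data parity 0, sent cp 1 → mismatch
  c2: data parity 1, sent cp 1 → ok
  c3: data parity 0, sent cp 0 → ok
Exactly one row (r0) and one column (c1) fail → the flipped bit is at their intersection.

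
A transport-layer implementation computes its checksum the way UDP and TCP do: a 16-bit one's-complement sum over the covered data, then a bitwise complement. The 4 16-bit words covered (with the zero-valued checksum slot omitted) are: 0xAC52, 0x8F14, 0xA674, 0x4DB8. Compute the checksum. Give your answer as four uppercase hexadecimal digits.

D06B

One's-complement addition (fold any carry out of bit 15 back into bit 0):
  0xAC52 + 0x8F14 = 0x13B66 → wrap carry → 0x3B67
  0x3B67 + 0xA674 = 0x0E1DB
  0xE1DB + 0x4DB8 = 0x12F93 → wrap carry → 0x2F94
One's-complement sum = 0x2F94.
Checksum = ~0x2F94 & 0xFFFF = 0xD06B.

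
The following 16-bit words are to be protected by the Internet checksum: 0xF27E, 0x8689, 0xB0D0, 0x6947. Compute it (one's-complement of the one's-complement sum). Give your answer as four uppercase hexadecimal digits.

6CDF

One's-complement addition (fold any carry out of bit 15 back into bit 0):
  0xF27E + 0x8689 = 0x17907 → wrap carry → 0x7908
  0x7908 + 0xB0D0 = 0x129D8 → wrap carry → 0x29D9
  0x29D9 + 0x6947 = 0x09320
One's-complement sum = 0x9320.
Checksum = ~0x9320 & 0xFFFF = 0x6CDF.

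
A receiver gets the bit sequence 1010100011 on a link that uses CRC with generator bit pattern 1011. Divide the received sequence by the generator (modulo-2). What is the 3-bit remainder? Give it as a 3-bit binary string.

Modulo-2 division of 1010100011 by 1011:
  pos 0: 1010 XOR 1011 = 0001
  pos 3: 1100 XOR 1011 = 0111
  pos 4: 1110 XOR 1011 = 0101
  pos 5: 1011 XOR 1011 = 0000
Remainder = 001 (nonzero — an error is detected).

001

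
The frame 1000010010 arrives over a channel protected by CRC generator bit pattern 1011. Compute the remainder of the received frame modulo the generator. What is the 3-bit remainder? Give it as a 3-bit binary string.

000

Modulo-2 division of 1000010010 by 1011:
  pos 0: 1000 XOR 1011 = 0011
  pos 2: 1101 XOR 1011 = 0110
  pos 3: 1100 XOR 1011 = 0111
  pos 4: 1110 XOR 1011 = 0101
  pos 5: 1011 XOR 1011 = 0000
Remainder = 000 (zero — the frame passes the CRC check).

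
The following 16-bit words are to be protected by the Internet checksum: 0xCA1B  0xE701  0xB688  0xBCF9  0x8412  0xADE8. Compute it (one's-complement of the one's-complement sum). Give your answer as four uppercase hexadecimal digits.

A964

One's-complement addition (fold any carry out of bit 15 back into bit 0):
  0xCA1B + 0xE701 = 0x1B11C → wrap carry → 0xB11D
  0xB11D + 0xB688 = 0x167A5 → wrap carry → 0x67A6
  0x67A6 + 0xBCF9 = 0x1249F → wrap carry → 0x24A0
  0x24A0 + 0x8412 = 0x0A8B2
  0xA8B2 + 0xADE8 = 0x1569A → wrap carry → 0x569B
One's-complement sum = 0x569B.
Checksum = ~0x569B & 0xFFFF = 0xA964.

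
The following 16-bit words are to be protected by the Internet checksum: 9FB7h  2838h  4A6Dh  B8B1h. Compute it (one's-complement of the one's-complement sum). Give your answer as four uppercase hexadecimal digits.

One's-complement addition (fold any carry out of bit 15 back into bit 0):
  0x9FB7 + 0x2838 = 0x0C7EF
  0xC7EF + 0x4A6D = 0x1125C → wrap carry → 0x125D
  0x125D + 0xB8B1 = 0x0CB0E
One's-complement sum = 0xCB0E.
Checksum = ~0xCB0E & 0xFFFF = 0x34F1.

34F1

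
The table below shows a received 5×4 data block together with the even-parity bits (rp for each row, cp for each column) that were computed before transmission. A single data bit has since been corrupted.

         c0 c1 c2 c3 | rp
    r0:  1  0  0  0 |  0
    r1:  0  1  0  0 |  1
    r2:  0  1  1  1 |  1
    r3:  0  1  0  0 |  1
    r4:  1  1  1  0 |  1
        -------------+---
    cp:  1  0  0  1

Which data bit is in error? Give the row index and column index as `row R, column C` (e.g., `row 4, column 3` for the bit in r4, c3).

row 0, column 0

Recompute each row's even parity and compare to rp:
  r0: data parity 1, sent rp 0 → mismatch
  r1: data parity 1, sent rp 1 → ok
  r2: data parity 1, sent rp 1 → ok
  r3: data parity 1, sent rp 1 → ok
  r4: data parity 1, sent rp 1 → ok
Recompute each column's even parity and compare to cp:
  c0: data parity 0, sent cp 1 → mismatch
  c1: data parity 0, sent cp 0 → ok
  c2: data parity 0, sent cp 0 → ok
  c3: data parity 1, sent cp 1 → ok
Exactly one row (r0) and one column (c0) fail → the flipped bit is at their intersection.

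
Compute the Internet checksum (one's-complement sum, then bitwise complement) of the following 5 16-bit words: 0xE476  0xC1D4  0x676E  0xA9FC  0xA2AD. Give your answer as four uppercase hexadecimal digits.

A59B

One's-complement addition (fold any carry out of bit 15 back into bit 0):
  0xE476 + 0xC1D4 = 0x1A64A → wrap carry → 0xA64B
  0xA64B + 0x676E = 0x10DB9 → wrap carry → 0x0DBA
  0x0DBA + 0xA9FC = 0x0B7B6
  0xB7B6 + 0xA2AD = 0x15A63 → wrap carry → 0x5A64
One's-complement sum = 0x5A64.
Checksum = ~0x5A64 & 0xFFFF = 0xA59B.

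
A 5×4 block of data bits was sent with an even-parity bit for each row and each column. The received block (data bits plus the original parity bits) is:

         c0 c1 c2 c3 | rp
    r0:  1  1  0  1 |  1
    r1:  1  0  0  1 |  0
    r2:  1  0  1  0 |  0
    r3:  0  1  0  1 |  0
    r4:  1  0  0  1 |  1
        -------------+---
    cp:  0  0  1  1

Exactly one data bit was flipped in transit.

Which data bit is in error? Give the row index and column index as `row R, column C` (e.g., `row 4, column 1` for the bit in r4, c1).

row 4, column 3

Recompute each row's even parity and compare to rp:
  r0: data parity 1, sent rp 1 → ok
  r1: data parity 0, sent rp 0 → ok
  r2: data parity 0, sent rp 0 → ok
  r3: data parity 0, sent rp 0 → ok
  r4: data parity 0, sent rp 1 → mismatch
Recompute each column's even parity and compare to cp:
  c0: data parity 0, sent cp 0 → ok
  c1: data parity 0, sent cp 0 → ok
  c2: data parity 1, sent cp 1 → ok
  c3: data parity 0, sent cp 1 → mismatch
Exactly one row (r4) and one column (c3) fail → the flipped bit is at their intersection.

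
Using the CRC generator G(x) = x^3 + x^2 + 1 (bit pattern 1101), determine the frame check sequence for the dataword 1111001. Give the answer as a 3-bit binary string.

Append 3 zeros: 1111001000. Divide by 1101 (XOR where the leading bit is 1):
  pos 0: 1111 XOR 1101 = 0010
  pos 2: 1000 XOR 1101 = 0101
  pos 3: 1011 XOR 1101 = 0110
  pos 4: 1100 XOR 1101 = 0001
Remainder (last 3 bits) = 100. This is the CRC / FCS.

100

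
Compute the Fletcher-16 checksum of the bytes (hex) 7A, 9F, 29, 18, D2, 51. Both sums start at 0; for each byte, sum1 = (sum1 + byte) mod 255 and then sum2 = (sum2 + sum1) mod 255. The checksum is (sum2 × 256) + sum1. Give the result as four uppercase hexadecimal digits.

Running sums (mod 255):
  after byte 0 (7A): sum1=122, sum2=122
  after byte 1 (9F): sum1=26, sum2=148
  after byte 2 (29): sum1=67, sum2=215
  after byte 3 (18): sum1=91, sum2=51
  after byte 4 (D2): sum1=46, sum2=97
  after byte 5 (51): sum1=127, sum2=224
Checksum = sum2·256 + sum1 = 224·256 + 127 = 57471 = 0xE07F.

E07F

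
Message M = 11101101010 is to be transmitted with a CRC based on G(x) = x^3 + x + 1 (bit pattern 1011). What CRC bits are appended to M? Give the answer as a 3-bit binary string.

001

Append 3 zeros: 11101101010000. Divide by 1011 (XOR where the leading bit is 1):
  pos 0: 1110 XOR 1011 = 0101
  pos 1: 1011 XOR 1011 = 0000
  pos 5: 1010 XOR 1011 = 0001
  pos 8: 1100 XOR 1011 = 0111
  pos 9: 1110 XOR 1011 = 0101
  pos 10: 1010 XOR 1011 = 0001
Remainder (last 3 bits) = 001. This is the CRC / FCS.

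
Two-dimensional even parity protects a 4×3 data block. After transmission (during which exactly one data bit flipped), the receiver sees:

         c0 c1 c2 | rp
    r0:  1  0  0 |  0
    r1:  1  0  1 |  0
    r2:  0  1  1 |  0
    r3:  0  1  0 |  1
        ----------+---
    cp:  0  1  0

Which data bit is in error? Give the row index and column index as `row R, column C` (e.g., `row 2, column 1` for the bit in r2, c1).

Recompute each row's even parity and compare to rp:
  r0: data parity 1, sent rp 0 → mismatch
  r1: data parity 0, sent rp 0 → ok
  r2: data parity 0, sent rp 0 → ok
  r3: data parity 1, sent rp 1 → ok
Recompute each column's even parity and compare to cp:
  c0: data parity 0, sent cp 0 → ok
  c1: data parity 0, sent cp 1 → mismatch
  c2: data parity 0, sent cp 0 → ok
Exactly one row (r0) and one column (c1) fail → the flipped bit is at their intersection.

row 0, column 1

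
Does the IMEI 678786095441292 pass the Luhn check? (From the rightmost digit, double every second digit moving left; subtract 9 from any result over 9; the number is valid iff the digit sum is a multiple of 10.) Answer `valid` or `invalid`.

invalid

From the right, keep odd positions and double even positions (subtract 9 from any doubled value over 9):
  doubled (positions 2,4,...): 9 2 8 9 3 5 5 → sum 41
  kept (positions 1,3,...): 2 2 4 5 0 8 8 6 → sum 35
Total = 76.
76 mod 10 = 6, so the number is invalid.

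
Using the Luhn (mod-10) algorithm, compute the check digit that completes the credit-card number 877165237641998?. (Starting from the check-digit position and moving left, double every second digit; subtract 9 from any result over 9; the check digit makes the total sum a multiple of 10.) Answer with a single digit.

0

Partial digits right→left: 8 9 9 1 4 6 7 3 2 5 6 1 7 7 8
Double every second digit counting from the check-digit position (so the 1st, 3rd, 5th, ... of the partial from the right).
  doubled (with −9 where >9): 7 9 8 5 4 3 5 7 → sum 48
  kept as-is: 9 1 6 3 5 1 7 → sum 32
Total = 48 + 32 = 80.
Check digit = (10 − (80 mod 10)) mod 10 = 0.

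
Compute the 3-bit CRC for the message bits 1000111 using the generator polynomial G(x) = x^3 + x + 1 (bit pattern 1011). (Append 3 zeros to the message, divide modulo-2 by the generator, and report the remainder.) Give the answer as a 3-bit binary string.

110

Append 3 zeros: 1000111000. Divide by 1011 (XOR where the leading bit is 1):
  pos 0: 1000 XOR 1011 = 0011
  pos 2: 1111 XOR 1011 = 0100
  pos 3: 1001 XOR 1011 = 0010
  pos 5: 1000 XOR 1011 = 0011
Remainder (last 3 bits) = 110. This is the CRC / FCS.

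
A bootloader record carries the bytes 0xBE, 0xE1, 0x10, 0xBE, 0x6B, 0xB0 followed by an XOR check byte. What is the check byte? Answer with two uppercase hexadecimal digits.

XOR the bytes together:
  start with 0xBE
  0xBE ⊕ 0xE1 = 0x5F
  0x5F ⊕ 0x10 = 0x4F
  0x4F ⊕ 0xBE = 0xF1
  0xF1 ⊕ 0x6B = 0x9A
  0x9A ⊕ 0xB0 = 0x2A

2A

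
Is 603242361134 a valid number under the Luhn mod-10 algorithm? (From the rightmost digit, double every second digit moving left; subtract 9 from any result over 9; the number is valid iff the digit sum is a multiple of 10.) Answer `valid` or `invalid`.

invalid

From the right, keep odd positions and double even positions (subtract 9 from any doubled value over 9):
  doubled (positions 2,4,...): 6 2 6 8 6 3 → sum 31
  kept (positions 1,3,...): 4 1 6 2 2 0 → sum 15
Total = 46.
46 mod 10 = 6, so the number is invalid.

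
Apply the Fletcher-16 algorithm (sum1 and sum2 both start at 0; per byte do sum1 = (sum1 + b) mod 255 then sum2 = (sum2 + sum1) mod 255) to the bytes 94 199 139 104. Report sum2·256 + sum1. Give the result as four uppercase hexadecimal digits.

Running sums (mod 255):
  after byte 0 (94): sum1=94, sum2=94
  after byte 1 (199): sum1=38, sum2=132
  after byte 2 (139): sum1=177, sum2=54
  after byte 3 (104): sum1=26, sum2=80
Checksum = sum2·256 + sum1 = 80·256 + 26 = 20506 = 0x501A.

501A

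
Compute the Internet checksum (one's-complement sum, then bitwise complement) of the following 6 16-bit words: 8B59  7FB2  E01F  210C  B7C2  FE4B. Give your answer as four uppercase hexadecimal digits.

3DB9

One's-complement addition (fold any carry out of bit 15 back into bit 0):
  0x8B59 + 0x7FB2 = 0x10B0B → wrap carry → 0x0B0C
  0x0B0C + 0xE01F = 0x0EB2B
  0xEB2B + 0x210C = 0x10C37 → wrap carry → 0x0C38
  0x0C38 + 0xB7C2 = 0x0C3FA
  0xC3FA + 0xFE4B = 0x1C245 → wrap carry → 0xC246
One's-complement sum = 0xC246.
Checksum = ~0xC246 & 0xFFFF = 0x3DB9.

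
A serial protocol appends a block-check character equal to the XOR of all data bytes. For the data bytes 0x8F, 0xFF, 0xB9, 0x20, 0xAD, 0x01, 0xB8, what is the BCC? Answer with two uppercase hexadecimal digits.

XOR the bytes together:
  start with 0x8F
  0x8F ⊕ 0xFF = 0x70
  0x70 ⊕ 0xB9 = 0xC9
  0xC9 ⊕ 0x20 = 0xE9
  0xE9 ⊕ 0xAD = 0x44
  0x44 ⊕ 0x01 = 0x45
  0x45 ⊕ 0xB8 = 0xFD

FD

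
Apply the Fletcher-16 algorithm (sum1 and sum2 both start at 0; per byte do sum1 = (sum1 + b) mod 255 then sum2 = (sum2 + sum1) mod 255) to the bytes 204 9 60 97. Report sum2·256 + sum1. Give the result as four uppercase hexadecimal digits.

Running sums (mod 255):
  after byte 0 (204): sum1=204, sum2=204
  after byte 1 (9): sum1=213, sum2=162
  after byte 2 (60): sum1=18, sum2=180
  after byte 3 (97): sum1=115, sum2=40
Checksum = sum2·256 + sum1 = 40·256 + 115 = 10355 = 0x2873.

2873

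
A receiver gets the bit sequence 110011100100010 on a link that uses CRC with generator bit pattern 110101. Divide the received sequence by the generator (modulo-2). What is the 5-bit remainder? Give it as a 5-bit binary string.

Modulo-2 division of 110011100100010 by 110101:
  pos 0: 110011 XOR 110101 = 000110
  pos 3: 110100 XOR 110101 = 000001
  pos 8: 110001 XOR 110101 = 000100
Remainder = 01000 (nonzero — an error is detected).

01000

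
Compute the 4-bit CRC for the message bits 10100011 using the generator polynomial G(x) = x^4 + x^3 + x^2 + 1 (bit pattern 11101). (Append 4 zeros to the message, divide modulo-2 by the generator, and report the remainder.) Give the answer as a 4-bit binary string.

Append 4 zeros: 101000110000. Divide by 11101 (XOR where the leading bit is 1):
  pos 0: 10100 XOR 11101 = 01001
  pos 1: 10010 XOR 11101 = 01111
  pos 2: 11111 XOR 11101 = 00010
  pos 5: 10100 XOR 11101 = 01001
  pos 6: 10010 XOR 11101 = 01111
  pos 7: 11110 XOR 11101 = 00011
Remainder (last 4 bits) = 0011. This is the CRC / FCS.

0011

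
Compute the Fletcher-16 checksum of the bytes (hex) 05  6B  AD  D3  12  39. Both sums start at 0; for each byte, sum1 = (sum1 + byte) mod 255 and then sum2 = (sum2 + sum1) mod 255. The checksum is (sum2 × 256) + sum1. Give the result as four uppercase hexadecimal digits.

Running sums (mod 255):
  after byte 0 (05): sum1=5, sum2=5
  after byte 1 (6B): sum1=112, sum2=117
  after byte 2 (AD): sum1=30, sum2=147
  after byte 3 (D3): sum1=241, sum2=133
  after byte 4 (12): sum1=4, sum2=137
  after byte 5 (39): sum1=61, sum2=198
Checksum = sum2·256 + sum1 = 198·256 + 61 = 50749 = 0xC63D.

C63D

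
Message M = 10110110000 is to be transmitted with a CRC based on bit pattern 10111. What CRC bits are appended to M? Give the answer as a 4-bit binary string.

Append 4 zeros: 101101100000000. Divide by 10111 (XOR where the leading bit is 1):
  pos 0: 10110 XOR 10111 = 00001
  pos 4: 11100 XOR 10111 = 01011
  pos 5: 10110 XOR 10111 = 00001
  pos 9: 10000 XOR 10111 = 00111
Remainder (last 4 bits) = 1110. This is the CRC / FCS.

1110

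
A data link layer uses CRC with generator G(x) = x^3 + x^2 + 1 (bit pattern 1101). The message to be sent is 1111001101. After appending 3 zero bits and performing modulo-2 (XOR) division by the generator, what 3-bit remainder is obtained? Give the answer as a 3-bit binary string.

Append 3 zeros: 1111001101000. Divide by 1101 (XOR where the leading bit is 1):
  pos 0: 1111 XOR 1101 = 0010
  pos 2: 1000 XOR 1101 = 0101
  pos 3: 1011 XOR 1101 = 0110
  pos 4: 1101 XOR 1101 = 0000
  pos 9: 1000 XOR 1101 = 0101
Remainder (last 3 bits) = 101. This is the CRC / FCS.

101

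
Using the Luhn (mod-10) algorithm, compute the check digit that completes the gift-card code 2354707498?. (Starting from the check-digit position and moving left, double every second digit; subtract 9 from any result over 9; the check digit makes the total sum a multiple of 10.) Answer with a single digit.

Partial digits right→left: 8 9 4 7 0 7 4 5 3 2
Double every second digit counting from the check-digit position (so the 1st, 3rd, 5th, ... of the partial from the right).
  doubled (with −9 where >9): 7 8 0 8 6 → sum 29
  kept as-is: 9 7 7 5 2 → sum 30
Total = 29 + 30 = 59.
Check digit = (10 − (59 mod 10)) mod 10 = 1.

1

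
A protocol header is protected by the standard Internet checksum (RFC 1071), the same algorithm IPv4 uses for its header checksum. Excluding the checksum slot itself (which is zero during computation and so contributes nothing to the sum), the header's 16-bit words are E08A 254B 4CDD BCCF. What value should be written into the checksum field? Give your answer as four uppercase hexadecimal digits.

F07C

One's-complement addition (fold any carry out of bit 15 back into bit 0):
  0xE08A + 0x254B = 0x105D5 → wrap carry → 0x05D6
  0x05D6 + 0x4CDD = 0x052B3
  0x52B3 + 0xBCCF = 0x10F82 → wrap carry → 0x0F83
One's-complement sum = 0x0F83.
Checksum = ~0x0F83 & 0xFFFF = 0xF07C.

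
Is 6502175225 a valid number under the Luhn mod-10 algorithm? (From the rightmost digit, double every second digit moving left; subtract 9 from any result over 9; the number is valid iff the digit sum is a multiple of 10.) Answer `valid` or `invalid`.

From the right, keep odd positions and double even positions (subtract 9 from any doubled value over 9):
  doubled (positions 2,4,...): 4 1 2 0 3 → sum 10
  kept (positions 1,3,...): 5 2 7 2 5 → sum 21
Total = 31.
31 mod 10 = 1, so the number is invalid.

invalid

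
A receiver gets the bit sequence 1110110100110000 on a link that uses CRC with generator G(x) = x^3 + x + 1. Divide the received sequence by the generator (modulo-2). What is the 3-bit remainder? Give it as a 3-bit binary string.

Modulo-2 division of 1110110100110000 by 1011:
  pos 0: 1110 XOR 1011 = 0101
  pos 1: 1011 XOR 1011 = 0000
  pos 5: 1010 XOR 1011 = 0001
  pos 8: 1011 XOR 1011 = 0000
Remainder = 000 (zero — the frame passes the CRC check).

000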